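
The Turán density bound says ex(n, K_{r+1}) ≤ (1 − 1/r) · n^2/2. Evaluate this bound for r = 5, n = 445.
Turán density bound = (4/5) · 445^2/2 = 79210

Turán's theorem: ex(n, K_{r+1}) is achieved by the complete r-partite Turán graph T(n, r) with parts as balanced as possible, and is at most (1 − 1/r) · n^2/2. For r = 5, n = 445: the density bound is (4/5) · 198025/2 = 79210. Since 5 ∣ 445, the Turán graph T(445, 5) has parts of equal size 89, and its edge count e(T(445, 5)) = 79210 attains the density bound exactly.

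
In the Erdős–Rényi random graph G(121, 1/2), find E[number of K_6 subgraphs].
E[# K_6] = C(121, 6) · (1/2)^C(6, 2) = 3843323484 / 2^15 = 960830871/8192 ≈ 117288.924683

For each 6-subset S of vertices (there are C(121, 6) = 3843323484 such S), let X_S = 1 if S induces a K_6 (all C(6, 2) = 15 edges present). Then P(X_S = 1) = (1/2)^15 = 1/32768. By linearity of expectation, E[# K_6] = C(121, 6) · (1/2)^15 = 3843323484 / 32768 = 960830871/8192 ≈ 117288.924683.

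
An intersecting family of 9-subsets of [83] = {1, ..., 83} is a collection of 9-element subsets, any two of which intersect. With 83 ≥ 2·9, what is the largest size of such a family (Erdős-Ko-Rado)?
max |F| = C(82, 8) = 35641470150

The Erdős-Ko-Rado theorem states: for n ≥ 2k, an intersecting family of k-subsets of an n-element set has size at most C(n − 1, k − 1), with equality for 'star' families {A ⊆ [n] : |A| = k, i ∈ A} (fix an element i). For n = 83, k = 9: C(82, 8) = 35641470150.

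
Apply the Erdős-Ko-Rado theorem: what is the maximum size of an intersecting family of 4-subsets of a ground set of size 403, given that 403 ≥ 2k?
max |F| = C(402, 3) = 10746800

The Erdős-Ko-Rado theorem states: for n ≥ 2k, an intersecting family of k-subsets of an n-element set has size at most C(n − 1, k − 1), with equality for 'star' families {A ⊆ [n] : |A| = k, i ∈ A} (fix an element i). For n = 403, k = 4: C(402, 3) = 10746800.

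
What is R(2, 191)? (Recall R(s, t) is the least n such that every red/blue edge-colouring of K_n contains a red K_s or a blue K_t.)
R(2, 191) = 191

R(2, k) = k for all k ≥ 2: in a 2-colouring of K_k, either some edge is red (a red K_2) or all edges are blue (a blue K_k). And K_{190} coloured all-blue has no blue K_191, so R(2, 191) > 190. Hence R(2, 191) = 191.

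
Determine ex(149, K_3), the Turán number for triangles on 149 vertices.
ex(149, K_3) = ⌊149^2/4⌋ = 5550

Mantel (1907): a triangle-free graph on n vertices has at most ⌊n^2/4⌋ edges, with equality for the complete bipartite graph K_{⌊n/2⌋, ⌈n/2⌉}. For n = 149: ⌊149^2/4⌋ = ⌊22201/4⌋ = 5550. The extremal graph is K_{74, 75}, which has 74·75 = 5550 edges.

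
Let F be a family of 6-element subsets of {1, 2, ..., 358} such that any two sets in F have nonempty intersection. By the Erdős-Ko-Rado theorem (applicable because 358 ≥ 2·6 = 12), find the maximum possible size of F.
max |F| = C(357, 5) = 46983275241

The Erdős-Ko-Rado theorem states: for n ≥ 2k, an intersecting family of k-subsets of an n-element set has size at most C(n − 1, k − 1), with equality for 'star' families {A ⊆ [n] : |A| = k, i ∈ A} (fix an element i). For n = 358, k = 6: C(357, 5) = 46983275241.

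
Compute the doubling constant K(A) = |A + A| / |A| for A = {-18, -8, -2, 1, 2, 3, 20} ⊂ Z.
K = |A + A| / |A| = 25/7

Enumerate A + A = {a + b : a, b ∈ A}. With |A| = 7, there are |A|^2 = 49 ordered sum pairs; collecting distinct values, A + A = {-36, -26, -20, -17, -16, -15, -10, -7, -6, -5, -4, -1, 0, 1, 2, 3, 4, 5, 6, 12, 18, 21, 22, 23, 40}, so |A + A| = 25. Thus K = 25/7. For comparison, the minimum possible |A + A| over all 7-element sets is 2·7 − 1 = 13 (so min K = 13/7), attained only by arithmetic progressions.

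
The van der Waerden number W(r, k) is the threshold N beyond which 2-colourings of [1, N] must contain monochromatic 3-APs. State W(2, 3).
W(2, 3) = 9

Lower bound: the 2-colouring RRBBRRBB of {1, ..., 8} (R at positions {1, 2, 5, 6}, B at {3, 4, 7, 8}) contains no monochromatic 3-term AP, so W(2, 3) > 8. Upper bound: a case analysis on any 2-colouring of {1, ..., 9} forces such an AP. Hence W(2, 3) = 9.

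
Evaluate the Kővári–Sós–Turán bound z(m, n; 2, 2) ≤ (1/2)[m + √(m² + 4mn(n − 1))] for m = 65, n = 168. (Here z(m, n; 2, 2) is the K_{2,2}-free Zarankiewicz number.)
z(65, 168; 2, 2) ≤ (1/2)[65 + √(65² + 4·65·168·167)] = (1/2)[65 + √7298785] = 1383.3132

Kővári–Sós–Turán: let r_1, ..., r_65 be the row sums and z = Σ r_i the total number of 1s. Each pair of columns can share at most one row with both entries 1 (else a 2×2 all-ones block appears), so Σ_i C(r_i, 2) ≤ C(168, 2) = 14028. By convexity Σ_i C(r_i, 2) ≥ 65·C(z/65, 2) = z(z − 65)/(2·65), giving z² − 65z − 65·168·167 ≤ 0 and hence z ≤ (1/2)[65 + √(4225 + 4·1823640)] = (1/2)[65 + √7298785] ≈ (1/2)(65 + 2701.6264) = 1383.3132.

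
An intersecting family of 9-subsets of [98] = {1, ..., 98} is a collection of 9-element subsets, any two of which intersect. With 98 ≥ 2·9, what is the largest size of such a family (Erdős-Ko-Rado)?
max |F| = C(97, 8) = 144520208820

Erdős-Ko-Rado (1961): when n ≥ 2k, max |F| = C(n−1, k−1). The bound is attained by the star {A : i ∈ A} for any fixed i ∈ [n]. Here C(98−1, 9−1) = C(97, 8) = 144520208820.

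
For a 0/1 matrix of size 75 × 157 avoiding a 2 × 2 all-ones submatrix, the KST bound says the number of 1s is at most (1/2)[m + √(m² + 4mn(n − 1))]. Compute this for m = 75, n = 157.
z(75, 157; 2, 2) ≤ (1/2)[75 + √(75² + 4·75·157·156)] = (1/2)[75 + √7353225] = 1393.3415

Kővári–Sós–Turán: let r_1, ..., r_75 be the row sums and z = Σ r_i the total number of 1s. Each pair of columns can share at most one row with both entries 1 (else a 2×2 all-ones block appears), so Σ_i C(r_i, 2) ≤ C(157, 2) = 12246. By convexity Σ_i C(r_i, 2) ≥ 75·C(z/75, 2) = z(z − 75)/(2·75), giving z² − 75z − 75·157·156 ≤ 0 and hence z ≤ (1/2)[75 + √(5625 + 4·1836900)] = (1/2)[75 + √7353225] ≈ (1/2)(75 + 2711.6831) = 1393.3415.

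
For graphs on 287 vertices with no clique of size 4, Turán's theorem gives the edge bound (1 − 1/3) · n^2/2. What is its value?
Turán density bound = (2/3) · 287^2/2 = 82369/3 ≈ 27456.3333

Turán's theorem: ex(n, K_{r+1}) is achieved by the complete r-partite Turán graph T(n, r) with parts as balanced as possible, and is at most (1 − 1/r) · n^2/2. For r = 3, n = 287: the density bound is (2/3) · 82369/2 = 82369/3 ≈ 27456.3333. The integer-valued extremum is e(T(287, 3)) = 27456, which is strictly less than the density bound 82369/3 since 3 ∤ 287 (the parts of T(287, 3) cannot all be equal).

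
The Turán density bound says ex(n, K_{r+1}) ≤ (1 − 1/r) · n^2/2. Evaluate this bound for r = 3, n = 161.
Turán density bound = (2/3) · 161^2/2 = 25921/3 ≈ 8640.3333

Turán's theorem: ex(n, K_{r+1}) is achieved by the complete r-partite Turán graph T(n, r) with parts as balanced as possible, and is at most (1 − 1/r) · n^2/2. For r = 3, n = 161: the density bound is (2/3) · 25921/2 = 25921/3 ≈ 8640.3333. The integer-valued extremum is e(T(161, 3)) = 8640, which is strictly less than the density bound 25921/3 since 3 ∤ 161 (the parts of T(161, 3) cannot all be equal).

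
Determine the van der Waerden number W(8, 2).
W(8, 2) = 8 + 1 = 9

A 2-term AP is any pair of integers, so a monochromatic 2-AP exists iff some colour is used at least twice. With 8 colours, the colouring i ↦ i on {1, ..., 8} uses each colour once, avoiding any monochromatic pair, so W(8, 2) > 8. For {1, ..., 9}, pigeonhole forces two integers of the same colour, which form a monochromatic 2-AP. Hence W(8, 2) = 9.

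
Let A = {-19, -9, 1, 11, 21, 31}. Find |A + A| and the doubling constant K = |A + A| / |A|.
K = |A + A| / |A| = 11/6

Enumerate A + A = {a + b : a, b ∈ A}. With |A| = 6, there are |A|^2 = 36 ordered sum pairs; collecting distinct values, A + A = {-38, -28, -18, -8, 2, 12, 22, 32, 42, 52, 62}, so |A + A| = 11. Thus K = 11/6. Here |A + A| = 2|A| − 1 = 11, the minimum possible — so K = 11/6 is minimal, which holds iff A is an arithmetic progression.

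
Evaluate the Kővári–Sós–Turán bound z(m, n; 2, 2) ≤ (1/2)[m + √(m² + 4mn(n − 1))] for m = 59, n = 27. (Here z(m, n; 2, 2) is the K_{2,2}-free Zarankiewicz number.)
z(59, 27; 2, 2) ≤ (1/2)[59 + √(59² + 4·59·27·26)] = (1/2)[59 + √169153] = 235.1411

Kővári–Sós–Turán: let r_1, ..., r_59 be the row sums and z = Σ r_i the total number of 1s. Each pair of columns can share at most one row with both entries 1 (else a 2×2 all-ones block appears), so Σ_i C(r_i, 2) ≤ C(27, 2) = 351. By convexity Σ_i C(r_i, 2) ≥ 59·C(z/59, 2) = z(z − 59)/(2·59), giving z² − 59z − 59·27·26 ≤ 0 and hence z ≤ (1/2)[59 + √(3481 + 4·41418)] = (1/2)[59 + √169153] ≈ (1/2)(59 + 411.2821) = 235.1411.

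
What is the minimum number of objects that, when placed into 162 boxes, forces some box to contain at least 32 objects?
n = (32 − 1)·162 + 1 = 5023

By the generalised pigeonhole principle, to guarantee some box contains ≥ r objects we need more than (r − 1) · k objects total. Threshold: n = (r − 1) · k + 1. With r = 32 and k = 162: n = 31 · 162 + 1 = 5022 + 1 = 5023. For n = 5022 = 31 · 162, we can put exactly 31 objects in every box, avoiding 32 in any single one — so 5023 is tight.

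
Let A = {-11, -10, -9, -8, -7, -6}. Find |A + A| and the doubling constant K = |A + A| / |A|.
K = |A + A| / |A| = 11/6

Enumerate A + A = {a + b : a, b ∈ A}. With |A| = 6, there are |A|^2 = 36 ordered sum pairs; collecting distinct values, A + A = {-22, -21, -20, -19, -18, -17, -16, -15, -14, -13, -12}, so |A + A| = 11. Thus K = 11/6. Here |A + A| = 2|A| − 1 = 11, the minimum possible — so K = 11/6 is minimal, which holds iff A is an arithmetic progression.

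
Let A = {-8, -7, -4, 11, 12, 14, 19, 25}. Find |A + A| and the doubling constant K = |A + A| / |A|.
K = |A + A| / |A| = 34/8 = 17/4

Enumerate A + A = {a + b : a, b ∈ A}. With |A| = 8, there are |A|^2 = 64 ordered sum pairs; collecting distinct values, A + A = {-16, -15, -14, -12, -11, -8, 3, 4, 5, 6, 7, 8, 10, 11, 12, 15, 17, 18, 21, 22, 23, 24, 25, 26, 28, 30, 31, 33, 36, 37, 38, 39, 44, 50}, so |A + A| = 34. Thus K = 34/8 = 17/4. For comparison, the minimum possible |A + A| over all 8-element sets is 2·8 − 1 = 15 (so min K = 15/8), attained only by arithmetic progressions.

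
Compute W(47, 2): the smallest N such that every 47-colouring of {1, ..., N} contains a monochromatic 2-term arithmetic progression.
W(47, 2) = 47 + 1 = 48

A 2-term AP is any pair of integers, so a monochromatic 2-AP exists iff some colour is used at least twice. With 47 colours, the colouring i ↦ i on {1, ..., 47} uses each colour once, avoiding any monochromatic pair, so W(47, 2) > 47. For {1, ..., 48}, pigeonhole forces two integers of the same colour, which form a monochromatic 2-AP. Hence W(47, 2) = 48.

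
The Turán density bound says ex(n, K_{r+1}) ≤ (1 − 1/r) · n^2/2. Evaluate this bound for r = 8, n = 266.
Turán density bound = (7/8) · 266^2/2 = 123823/4 ≈ 30955.75

Turán's theorem: ex(n, K_{r+1}) is achieved by the complete r-partite Turán graph T(n, r) with parts as balanced as possible, and is at most (1 − 1/r) · n^2/2. For r = 8, n = 266: the density bound is (7/8) · 70756/2 = 123823/4 ≈ 30955.75. The integer-valued extremum is e(T(266, 8)) = 30955, which is strictly less than the density bound 123823/4 since 8 ∤ 266 (the parts of T(266, 8) cannot all be equal).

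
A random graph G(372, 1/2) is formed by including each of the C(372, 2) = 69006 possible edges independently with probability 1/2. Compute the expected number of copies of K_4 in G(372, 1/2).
E[# K_4] = C(372, 4) · (1/2)^C(4, 2) = 785115765 / 2^6 = 12267433.828125

For each 4-subset S of vertices (there are C(372, 4) = 785115765 such S), let X_S = 1 if S induces a K_4 (all C(4, 2) = 6 edges present). Then P(X_S = 1) = (1/2)^6 = 1/64. By linearity of expectation, E[# K_4] = C(372, 4) · (1/2)^6 = 785115765 / 64 = 12267433.828125.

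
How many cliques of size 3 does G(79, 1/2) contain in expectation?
E[# K_3] = C(79, 3) · (1/2)^C(3, 2) = 79079 / 2^3 = 9884.875

For each 3-subset S of vertices (there are C(79, 3) = 79079 such S), let X_S = 1 if S induces a K_3 (all C(3, 2) = 3 edges present). Then P(X_S = 1) = (1/2)^3 = 1/8. By linearity of expectation, E[# K_3] = C(79, 3) · (1/2)^3 = 79079 / 8 = 9884.875.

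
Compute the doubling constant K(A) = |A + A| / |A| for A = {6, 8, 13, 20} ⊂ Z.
K = |A + A| / |A| = 9/4

Enumerate A + A = {a + b : a, b ∈ A}. With |A| = 4, there are |A|^2 = 16 ordered sum pairs; collecting distinct values, A + A = {12, 14, 16, 19, 21, 26, 28, 33, 40}, so |A + A| = 9. Thus K = 9/4. For comparison, the minimum possible |A + A| over all 4-element sets is 2·4 − 1 = 7 (so min K = 7/4), attained only by arithmetic progressions.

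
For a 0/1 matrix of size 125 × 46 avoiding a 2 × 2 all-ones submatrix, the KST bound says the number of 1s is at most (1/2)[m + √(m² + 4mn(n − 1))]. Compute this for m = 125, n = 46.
z(125, 46; 2, 2) ≤ (1/2)[125 + √(125² + 4·125·46·45)] = (1/2)[125 + √1050625] = 575

Kővári–Sós–Turán: let r_1, ..., r_125 be the row sums and z = Σ r_i the total number of 1s. Each pair of columns can share at most one row with both entries 1 (else a 2×2 all-ones block appears), so Σ_i C(r_i, 2) ≤ C(46, 2) = 1035. By convexity Σ_i C(r_i, 2) ≥ 125·C(z/125, 2) = z(z − 125)/(2·125), giving z² − 125z − 125·46·45 ≤ 0 and hence z ≤ (1/2)[125 + √(15625 + 4·258750)] = (1/2)[125 + √1050625] ≈ (1/2)(125 + 1025) = 575.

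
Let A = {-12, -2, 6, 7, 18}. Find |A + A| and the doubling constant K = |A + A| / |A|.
K = |A + A| / |A| = 15/5 = 3

Enumerate A + A = {a + b : a, b ∈ A}. With |A| = 5, there are |A|^2 = 25 ordered sum pairs; collecting distinct values, A + A = {-24, -14, -6, -5, -4, 4, 5, 6, 12, 13, 14, 16, 24, 25, 36}, so |A + A| = 15. Thus K = 15/5 = 3. For comparison, the minimum possible |A + A| over all 5-element sets is 2·5 − 1 = 9 (so min K = 9/5), attained only by arithmetic progressions.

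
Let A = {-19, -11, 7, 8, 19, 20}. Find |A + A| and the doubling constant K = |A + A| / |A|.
K = |A + A| / |A| = 20/6 = 10/3

Enumerate A + A = {a + b : a, b ∈ A}. With |A| = 6, there are |A|^2 = 36 ordered sum pairs; collecting distinct values, A + A = {-38, -30, -22, -12, -11, -4, -3, 0, 1, 8, 9, 14, 15, 16, 26, 27, 28, 38, 39, 40}, so |A + A| = 20. Thus K = 20/6 = 10/3. For comparison, the minimum possible |A + A| over all 6-element sets is 2·6 − 1 = 11 (so min K = 11/6), attained only by arithmetic progressions.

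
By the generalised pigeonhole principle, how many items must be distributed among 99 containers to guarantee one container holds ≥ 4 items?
n = (4 − 1)·99 + 1 = 298

By the generalised pigeonhole principle, to guarantee some box contains ≥ r objects we need more than (r − 1) · k objects total. Threshold: n = (r − 1) · k + 1. With r = 4 and k = 99: n = 3 · 99 + 1 = 297 + 1 = 298. For n = 297 = 3 · 99, we can put exactly 3 objects in every box, avoiding 4 in any single one — so 298 is tight.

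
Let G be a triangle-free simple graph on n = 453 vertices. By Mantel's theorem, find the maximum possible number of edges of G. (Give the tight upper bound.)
ex(453, K_3) = ⌊453^2/4⌋ = 51302

Mantel (1907): a triangle-free graph on n vertices has at most ⌊n^2/4⌋ edges, with equality for the complete bipartite graph K_{⌊n/2⌋, ⌈n/2⌉}. For n = 453: ⌊453^2/4⌋ = ⌊205209/4⌋ = 51302. The extremal graph is K_{226, 227}, which has 226·227 = 51302 edges.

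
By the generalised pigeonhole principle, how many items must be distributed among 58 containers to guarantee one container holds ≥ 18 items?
n = (18 − 1)·58 + 1 = 987

By the generalised pigeonhole principle, to guarantee some box contains ≥ r objects we need more than (r − 1) · k objects total. Threshold: n = (r − 1) · k + 1. With r = 18 and k = 58: n = 17 · 58 + 1 = 986 + 1 = 987. For n = 986 = 17 · 58, we can put exactly 17 objects in every box, avoiding 18 in any single one — so 987 is tight.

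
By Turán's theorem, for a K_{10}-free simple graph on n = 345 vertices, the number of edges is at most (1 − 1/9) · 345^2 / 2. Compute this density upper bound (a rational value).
Turán density bound = (8/9) · 345^2/2 = 52900

Turán's theorem: ex(n, K_{r+1}) is achieved by the complete r-partite Turán graph T(n, r) with parts as balanced as possible, and is at most (1 − 1/r) · n^2/2. For r = 9, n = 345: the density bound is (8/9) · 119025/2 = 52900. The integer-valued extremum is e(T(345, 9)) = 52899, which is strictly less than the density bound 52900 since 9 ∤ 345 (the parts of T(345, 9) cannot all be equal).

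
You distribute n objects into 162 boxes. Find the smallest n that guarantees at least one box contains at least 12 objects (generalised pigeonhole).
n = (12 − 1)·162 + 1 = 1783

By the generalised pigeonhole principle, to guarantee some box contains ≥ r objects we need more than (r − 1) · k objects total. Threshold: n = (r − 1) · k + 1. With r = 12 and k = 162: n = 11 · 162 + 1 = 1782 + 1 = 1783. For n = 1782 = 11 · 162, we can put exactly 11 objects in every box, avoiding 12 in any single one — so 1783 is tight.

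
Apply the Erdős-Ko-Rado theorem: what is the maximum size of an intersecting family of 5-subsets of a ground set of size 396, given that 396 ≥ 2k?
max |F| = C(395, 4) = 998988970

The Erdős-Ko-Rado theorem states: for n ≥ 2k, an intersecting family of k-subsets of an n-element set has size at most C(n − 1, k − 1), with equality for 'star' families {A ⊆ [n] : |A| = k, i ∈ A} (fix an element i). For n = 396, k = 5: C(395, 4) = 998988970.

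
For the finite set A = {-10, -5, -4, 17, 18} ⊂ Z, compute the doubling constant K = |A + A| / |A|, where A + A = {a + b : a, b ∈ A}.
K = |A + A| / |A| = 14/5

Enumerate A + A = {a + b : a, b ∈ A}. With |A| = 5, there are |A|^2 = 25 ordered sum pairs; collecting distinct values, A + A = {-20, -15, -14, -10, -9, -8, 7, 8, 12, 13, 14, 34, 35, 36}, so |A + A| = 14. Thus K = 14/5. For comparison, the minimum possible |A + A| over all 5-element sets is 2·5 − 1 = 9 (so min K = 9/5), attained only by arithmetic progressions.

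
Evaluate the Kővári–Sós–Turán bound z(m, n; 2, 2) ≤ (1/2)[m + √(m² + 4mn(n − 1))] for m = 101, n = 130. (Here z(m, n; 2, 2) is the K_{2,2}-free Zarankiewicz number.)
z(101, 130; 2, 2) ≤ (1/2)[101 + √(101² + 4·101·130·129)] = (1/2)[101 + √6785281] = 1352.9286

Kővári–Sós–Turán: let r_1, ..., r_101 be the row sums and z = Σ r_i the total number of 1s. Each pair of columns can share at most one row with both entries 1 (else a 2×2 all-ones block appears), so Σ_i C(r_i, 2) ≤ C(130, 2) = 8385. By convexity Σ_i C(r_i, 2) ≥ 101·C(z/101, 2) = z(z − 101)/(2·101), giving z² − 101z − 101·130·129 ≤ 0 and hence z ≤ (1/2)[101 + √(10201 + 4·1693770)] = (1/2)[101 + √6785281] ≈ (1/2)(101 + 2604.8572) = 1352.9286.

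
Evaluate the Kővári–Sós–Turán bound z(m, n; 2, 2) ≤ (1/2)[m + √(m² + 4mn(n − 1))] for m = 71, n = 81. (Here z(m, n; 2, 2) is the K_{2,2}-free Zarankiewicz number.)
z(71, 81; 2, 2) ≤ (1/2)[71 + √(71² + 4·71·81·80)] = (1/2)[71 + √1845361] = 714.7203

Kővári–Sós–Turán: let r_1, ..., r_71 be the row sums and z = Σ r_i the total number of 1s. Each pair of columns can share at most one row with both entries 1 (else a 2×2 all-ones block appears), so Σ_i C(r_i, 2) ≤ C(81, 2) = 3240. By convexity Σ_i C(r_i, 2) ≥ 71·C(z/71, 2) = z(z − 71)/(2·71), giving z² − 71z − 71·81·80 ≤ 0 and hence z ≤ (1/2)[71 + √(5041 + 4·460080)] = (1/2)[71 + √1845361] ≈ (1/2)(71 + 1358.4407) = 714.7203.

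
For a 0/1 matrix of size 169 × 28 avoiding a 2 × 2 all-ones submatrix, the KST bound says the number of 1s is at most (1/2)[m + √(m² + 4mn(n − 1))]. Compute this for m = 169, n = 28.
z(169, 28; 2, 2) ≤ (1/2)[169 + √(169² + 4·169·28·27)] = (1/2)[169 + √539617] = 451.7931

Kővári–Sós–Turán: let r_1, ..., r_169 be the row sums and z = Σ r_i the total number of 1s. Each pair of columns can share at most one row with both entries 1 (else a 2×2 all-ones block appears), so Σ_i C(r_i, 2) ≤ C(28, 2) = 378. By convexity Σ_i C(r_i, 2) ≥ 169·C(z/169, 2) = z(z − 169)/(2·169), giving z² − 169z − 169·28·27 ≤ 0 and hence z ≤ (1/2)[169 + √(28561 + 4·127764)] = (1/2)[169 + √539617] ≈ (1/2)(169 + 734.5863) = 451.7931.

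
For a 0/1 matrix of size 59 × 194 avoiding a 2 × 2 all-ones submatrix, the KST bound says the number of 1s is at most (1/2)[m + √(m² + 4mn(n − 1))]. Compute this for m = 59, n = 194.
z(59, 194; 2, 2) ≤ (1/2)[59 + √(59² + 4·59·194·193)] = (1/2)[59 + √8839793] = 1516.0895

Kővári–Sós–Turán: let r_1, ..., r_59 be the row sums and z = Σ r_i the total number of 1s. Each pair of columns can share at most one row with both entries 1 (else a 2×2 all-ones block appears), so Σ_i C(r_i, 2) ≤ C(194, 2) = 18721. By convexity Σ_i C(r_i, 2) ≥ 59·C(z/59, 2) = z(z − 59)/(2·59), giving z² − 59z − 59·194·193 ≤ 0 and hence z ≤ (1/2)[59 + √(3481 + 4·2209078)] = (1/2)[59 + √8839793] ≈ (1/2)(59 + 2973.1789) = 1516.0895.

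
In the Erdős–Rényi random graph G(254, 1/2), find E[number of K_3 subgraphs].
E[# K_3] = C(254, 3) · (1/2)^C(3, 2) = 2699004 / 2^3 = 674751/2 = 337375.5

For each 3-subset S of vertices (there are C(254, 3) = 2699004 such S), let X_S = 1 if S induces a K_3 (all C(3, 2) = 3 edges present). Then P(X_S = 1) = (1/2)^3 = 1/8. By linearity of expectation, E[# K_3] = C(254, 3) · (1/2)^3 = 2699004 / 8 = 674751/2 = 337375.5.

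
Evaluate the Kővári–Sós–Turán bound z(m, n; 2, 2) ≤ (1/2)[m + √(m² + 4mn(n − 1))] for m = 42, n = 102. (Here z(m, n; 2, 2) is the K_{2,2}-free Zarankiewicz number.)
z(42, 102; 2, 2) ≤ (1/2)[42 + √(42² + 4·42·102·101)] = (1/2)[42 + √1732500] = 679.1223

Kővári–Sós–Turán: let r_1, ..., r_42 be the row sums and z = Σ r_i the total number of 1s. Each pair of columns can share at most one row with both entries 1 (else a 2×2 all-ones block appears), so Σ_i C(r_i, 2) ≤ C(102, 2) = 5151. By convexity Σ_i C(r_i, 2) ≥ 42·C(z/42, 2) = z(z − 42)/(2·42), giving z² − 42z − 42·102·101 ≤ 0 and hence z ≤ (1/2)[42 + √(1764 + 4·432684)] = (1/2)[42 + √1732500] ≈ (1/2)(42 + 1316.2447) = 679.1223.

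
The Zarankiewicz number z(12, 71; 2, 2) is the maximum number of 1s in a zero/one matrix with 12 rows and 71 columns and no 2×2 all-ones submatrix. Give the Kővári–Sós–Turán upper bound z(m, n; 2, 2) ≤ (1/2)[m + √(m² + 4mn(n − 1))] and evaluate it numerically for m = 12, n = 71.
z(12, 71; 2, 2) ≤ (1/2)[12 + √(12² + 4·12·71·70)] = (1/2)[12 + √238704] = 250.2867

Kővári–Sós–Turán: let r_1, ..., r_12 be the row sums and z = Σ r_i the total number of 1s. Each pair of columns can share at most one row with both entries 1 (else a 2×2 all-ones block appears), so Σ_i C(r_i, 2) ≤ C(71, 2) = 2485. By convexity Σ_i C(r_i, 2) ≥ 12·C(z/12, 2) = z(z − 12)/(2·12), giving z² − 12z − 12·71·70 ≤ 0 and hence z ≤ (1/2)[12 + √(144 + 4·59640)] = (1/2)[12 + √238704] ≈ (1/2)(12 + 488.5734) = 250.2867.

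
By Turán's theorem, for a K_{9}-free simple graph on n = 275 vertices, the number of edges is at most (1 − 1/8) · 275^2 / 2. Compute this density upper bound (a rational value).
Turán density bound = (7/8) · 275^2/2 = 529375/16 ≈ 33085.9375

Turán's theorem: ex(n, K_{r+1}) is achieved by the complete r-partite Turán graph T(n, r) with parts as balanced as possible, and is at most (1 − 1/r) · n^2/2. For r = 8, n = 275: the density bound is (7/8) · 75625/2 = 529375/16 ≈ 33085.9375. The integer-valued extremum is e(T(275, 8)) = 33085, which is strictly less than the density bound 529375/16 since 8 ∤ 275 (the parts of T(275, 8) cannot all be equal).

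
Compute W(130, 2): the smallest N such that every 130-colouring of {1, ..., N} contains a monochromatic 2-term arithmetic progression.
W(130, 2) = 130 + 1 = 131

A 2-term AP is any pair of integers, so a monochromatic 2-AP exists iff some colour is used at least twice. With 130 colours, the colouring i ↦ i on {1, ..., 130} uses each colour once, avoiding any monochromatic pair, so W(130, 2) > 130. For {1, ..., 131}, pigeonhole forces two integers of the same colour, which form a monochromatic 2-AP. Hence W(130, 2) = 131.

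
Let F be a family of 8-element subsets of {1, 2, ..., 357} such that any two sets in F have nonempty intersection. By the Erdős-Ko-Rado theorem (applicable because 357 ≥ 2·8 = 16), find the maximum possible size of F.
max |F| = C(356, 7) = 135501345064800

Erdős-Ko-Rado (1961): when n ≥ 2k, max |F| = C(n−1, k−1). The bound is attained by the star {A : i ∈ A} for any fixed i ∈ [n]. Here C(357−1, 8−1) = C(356, 7) = 135501345064800.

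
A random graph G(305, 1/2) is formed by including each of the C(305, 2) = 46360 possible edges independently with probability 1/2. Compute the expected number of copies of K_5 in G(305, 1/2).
E[# K_5] = C(305, 5) · (1/2)^C(5, 2) = 21281794436 / 2^10 = 5320448609/256 ≈ 20783002.378906

For each 5-subset S of vertices (there are C(305, 5) = 21281794436 such S), let X_S = 1 if S induces a K_5 (all C(5, 2) = 10 edges present). Then P(X_S = 1) = (1/2)^10 = 1/1024. By linearity of expectation, E[# K_5] = C(305, 5) · (1/2)^10 = 21281794436 / 1024 = 5320448609/256 ≈ 20783002.378906.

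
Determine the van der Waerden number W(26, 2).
W(26, 2) = 26 + 1 = 27

A 2-term AP is any pair of integers, so a monochromatic 2-AP exists iff some colour is used at least twice. With 26 colours, the colouring i ↦ i on {1, ..., 26} uses each colour once, avoiding any monochromatic pair, so W(26, 2) > 26. For {1, ..., 27}, pigeonhole forces two integers of the same colour, which form a monochromatic 2-AP. Hence W(26, 2) = 27.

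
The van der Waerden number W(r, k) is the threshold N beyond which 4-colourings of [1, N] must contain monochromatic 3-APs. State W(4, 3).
W(4, 3) = 76

This is a classical value, W(4, 3) = 76, established by combining an explicit 4-colouring of {1, ..., 75} with no monochromatic 3-AP (giving the lower bound W(4, 3) > 75) and a finite case analysis / exhaustive computer search showing every 4-colouring of {1, ..., 76} has such an AP.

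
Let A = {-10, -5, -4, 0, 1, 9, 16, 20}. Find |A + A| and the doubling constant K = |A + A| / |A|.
K = |A + A| / |A| = 31/8

Enumerate A + A = {a + b : a, b ∈ A}. With |A| = 8, there are |A|^2 = 64 ordered sum pairs; collecting distinct values, A + A = {-20, -15, -14, -10, -9, -8, -5, -4, -3, -1, 0, 1, 2, 4, 5, 6, 9, 10, 11, 12, 15, 16, 17, 18, 20, 21, 25, 29, 32, 36, 40}, so |A + A| = 31. Thus K = 31/8. For comparison, the minimum possible |A + A| over all 8-element sets is 2·8 − 1 = 15 (so min K = 15/8), attained only by arithmetic progressions.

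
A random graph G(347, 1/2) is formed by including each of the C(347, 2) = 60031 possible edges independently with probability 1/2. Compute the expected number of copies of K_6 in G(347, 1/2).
E[# K_6] = C(347, 6) · (1/2)^C(6, 2) = 2321511508218 / 2^15 = 1160755754109/16384 ≈ 70846908.820129

For each 6-subset S of vertices (there are C(347, 6) = 2321511508218 such S), let X_S = 1 if S induces a K_6 (all C(6, 2) = 15 edges present). Then P(X_S = 1) = (1/2)^15 = 1/32768. By linearity of expectation, E[# K_6] = C(347, 6) · (1/2)^15 = 2321511508218 / 32768 = 1160755754109/16384 ≈ 70846908.820129.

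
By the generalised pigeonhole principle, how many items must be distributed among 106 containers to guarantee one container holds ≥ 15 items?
n = (15 − 1)·106 + 1 = 1485

By the generalised pigeonhole principle, to guarantee some box contains ≥ r objects we need more than (r − 1) · k objects total. Threshold: n = (r − 1) · k + 1. With r = 15 and k = 106: n = 14 · 106 + 1 = 1484 + 1 = 1485. For n = 1484 = 14 · 106, we can put exactly 14 objects in every box, avoiding 15 in any single one — so 1485 is tight.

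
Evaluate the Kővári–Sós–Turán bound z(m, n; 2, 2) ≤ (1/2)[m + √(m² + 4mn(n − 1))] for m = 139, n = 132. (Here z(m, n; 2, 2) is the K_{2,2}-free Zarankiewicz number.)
z(139, 132; 2, 2) ≤ (1/2)[139 + √(139² + 4·139·132·131)] = (1/2)[139 + √9633673] = 1621.4079

Kővári–Sós–Turán: let r_1, ..., r_139 be the row sums and z = Σ r_i the total number of 1s. Each pair of columns can share at most one row with both entries 1 (else a 2×2 all-ones block appears), so Σ_i C(r_i, 2) ≤ C(132, 2) = 8646. By convexity Σ_i C(r_i, 2) ≥ 139·C(z/139, 2) = z(z − 139)/(2·139), giving z² − 139z − 139·132·131 ≤ 0 and hence z ≤ (1/2)[139 + √(19321 + 4·2403588)] = (1/2)[139 + √9633673] ≈ (1/2)(139 + 3103.8159) = 1621.4079.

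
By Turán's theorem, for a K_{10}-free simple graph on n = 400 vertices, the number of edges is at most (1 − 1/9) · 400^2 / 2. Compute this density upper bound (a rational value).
Turán density bound = (8/9) · 400^2/2 = 640000/9 ≈ 71111.1111

Turán's theorem: ex(n, K_{r+1}) is achieved by the complete r-partite Turán graph T(n, r) with parts as balanced as possible, and is at most (1 − 1/r) · n^2/2. For r = 9, n = 400: the density bound is (8/9) · 160000/2 = 640000/9 ≈ 71111.1111. The integer-valued extremum is e(T(400, 9)) = 71110, which is strictly less than the density bound 640000/9 since 9 ∤ 400 (the parts of T(400, 9) cannot all be equal).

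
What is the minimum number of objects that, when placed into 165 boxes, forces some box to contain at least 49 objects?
n = (49 − 1)·165 + 1 = 7921

By the generalised pigeonhole principle, to guarantee some box contains ≥ r objects we need more than (r − 1) · k objects total. Threshold: n = (r − 1) · k + 1. With r = 49 and k = 165: n = 48 · 165 + 1 = 7920 + 1 = 7921. For n = 7920 = 48 · 165, we can put exactly 48 objects in every box, avoiding 49 in any single one — so 7921 is tight.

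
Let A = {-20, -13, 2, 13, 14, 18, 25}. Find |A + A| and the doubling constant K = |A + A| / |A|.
K = |A + A| / |A| = 26/7

Enumerate A + A = {a + b : a, b ∈ A}. With |A| = 7, there are |A|^2 = 49 ordered sum pairs; collecting distinct values, A + A = {-40, -33, -26, -18, -11, -7, -6, -2, 0, 1, 4, 5, 12, 15, 16, 20, 26, 27, 28, 31, 32, 36, 38, 39, 43, 50}, so |A + A| = 26. Thus K = 26/7. For comparison, the minimum possible |A + A| over all 7-element sets is 2·7 − 1 = 13 (so min K = 13/7), attained only by arithmetic progressions.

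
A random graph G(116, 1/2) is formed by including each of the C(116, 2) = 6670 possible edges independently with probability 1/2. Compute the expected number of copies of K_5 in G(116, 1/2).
E[# K_5] = C(116, 5) · (1/2)^C(5, 2) = 160389488 / 2^10 = 10024343/64 = 156630.359375

For each 5-subset S of vertices (there are C(116, 5) = 160389488 such S), let X_S = 1 if S induces a K_5 (all C(5, 2) = 10 edges present). Then P(X_S = 1) = (1/2)^10 = 1/1024. By linearity of expectation, E[# K_5] = C(116, 5) · (1/2)^10 = 160389488 / 1024 = 10024343/64 = 156630.359375.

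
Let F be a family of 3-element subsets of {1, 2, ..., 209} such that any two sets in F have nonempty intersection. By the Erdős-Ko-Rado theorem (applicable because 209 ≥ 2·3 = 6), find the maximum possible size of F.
max |F| = C(208, 2) = 21528

Erdős-Ko-Rado (1961): when n ≥ 2k, max |F| = C(n−1, k−1). The bound is attained by the star {A : i ∈ A} for any fixed i ∈ [n]. Here C(209−1, 3−1) = C(208, 2) = 21528.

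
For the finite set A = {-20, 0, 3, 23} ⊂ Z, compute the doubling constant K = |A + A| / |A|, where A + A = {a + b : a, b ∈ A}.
K = |A + A| / |A| = 9/4

Enumerate A + A = {a + b : a, b ∈ A}. With |A| = 4, there are |A|^2 = 16 ordered sum pairs; collecting distinct values, A + A = {-40, -20, -17, 0, 3, 6, 23, 26, 46}, so |A + A| = 9. Thus K = 9/4. For comparison, the minimum possible |A + A| over all 4-element sets is 2·4 − 1 = 7 (so min K = 7/4), attained only by arithmetic progressions.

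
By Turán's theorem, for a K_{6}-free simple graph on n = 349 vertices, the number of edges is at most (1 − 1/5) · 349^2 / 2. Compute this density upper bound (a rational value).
Turán density bound = (4/5) · 349^2/2 = 243602/5 ≈ 48720.4

Turán's theorem: ex(n, K_{r+1}) is achieved by the complete r-partite Turán graph T(n, r) with parts as balanced as possible, and is at most (1 − 1/r) · n^2/2. For r = 5, n = 349: the density bound is (4/5) · 121801/2 = 243602/5 ≈ 48720.4. The integer-valued extremum is e(T(349, 5)) = 48720, which is strictly less than the density bound 243602/5 since 5 ∤ 349 (the parts of T(349, 5) cannot all be equal).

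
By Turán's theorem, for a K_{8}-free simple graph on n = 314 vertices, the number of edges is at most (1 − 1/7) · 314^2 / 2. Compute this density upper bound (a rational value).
Turán density bound = (6/7) · 314^2/2 = 295788/7 ≈ 42255.4286

Turán's theorem: ex(n, K_{r+1}) is achieved by the complete r-partite Turán graph T(n, r) with parts as balanced as possible, and is at most (1 − 1/r) · n^2/2. For r = 7, n = 314: the density bound is (6/7) · 98596/2 = 295788/7 ≈ 42255.4286. The integer-valued extremum is e(T(314, 7)) = 42255, which is strictly less than the density bound 295788/7 since 7 ∤ 314 (the parts of T(314, 7) cannot all be equal).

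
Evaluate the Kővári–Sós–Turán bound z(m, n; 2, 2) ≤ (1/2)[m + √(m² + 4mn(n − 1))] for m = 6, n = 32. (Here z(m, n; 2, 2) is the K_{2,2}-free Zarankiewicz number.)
z(6, 32; 2, 2) ≤ (1/2)[6 + √(6² + 4·6·32·31)] = (1/2)[6 + √23844] = 80.2075

Kővári–Sós–Turán: let r_1, ..., r_6 be the row sums and z = Σ r_i the total number of 1s. Each pair of columns can share at most one row with both entries 1 (else a 2×2 all-ones block appears), so Σ_i C(r_i, 2) ≤ C(32, 2) = 496. By convexity Σ_i C(r_i, 2) ≥ 6·C(z/6, 2) = z(z − 6)/(2·6), giving z² − 6z − 6·32·31 ≤ 0 and hence z ≤ (1/2)[6 + √(36 + 4·5952)] = (1/2)[6 + √23844] ≈ (1/2)(6 + 154.415) = 80.2075.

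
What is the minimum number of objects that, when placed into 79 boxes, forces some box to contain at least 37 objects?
n = (37 − 1)·79 + 1 = 2845

By the generalised pigeonhole principle, to guarantee some box contains ≥ r objects we need more than (r − 1) · k objects total. Threshold: n = (r − 1) · k + 1. With r = 37 and k = 79: n = 36 · 79 + 1 = 2844 + 1 = 2845. For n = 2844 = 36 · 79, we can put exactly 36 objects in every box, avoiding 37 in any single one — so 2845 is tight.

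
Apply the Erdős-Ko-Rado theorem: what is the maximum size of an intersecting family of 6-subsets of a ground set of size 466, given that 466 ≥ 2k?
max |F| = C(465, 5) = 177301977468

The Erdős-Ko-Rado theorem states: for n ≥ 2k, an intersecting family of k-subsets of an n-element set has size at most C(n − 1, k − 1), with equality for 'star' families {A ⊆ [n] : |A| = k, i ∈ A} (fix an element i). For n = 466, k = 6: C(465, 5) = 177301977468.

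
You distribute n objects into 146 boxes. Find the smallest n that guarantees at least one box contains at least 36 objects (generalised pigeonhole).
n = (36 − 1)·146 + 1 = 5111

By the generalised pigeonhole principle, to guarantee some box contains ≥ r objects we need more than (r − 1) · k objects total. Threshold: n = (r − 1) · k + 1. With r = 36 and k = 146: n = 35 · 146 + 1 = 5110 + 1 = 5111. For n = 5110 = 35 · 146, we can put exactly 35 objects in every box, avoiding 36 in any single one — so 5111 is tight.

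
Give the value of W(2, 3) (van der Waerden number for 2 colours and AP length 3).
W(2, 3) = 9

Lower bound: the 2-colouring RRBBRRBB of {1, ..., 8} (R at positions {1, 2, 5, 6}, B at {3, 4, 7, 8}) contains no monochromatic 3-term AP, so W(2, 3) > 8. Upper bound: a case analysis on any 2-colouring of {1, ..., 9} forces such an AP. Hence W(2, 3) = 9.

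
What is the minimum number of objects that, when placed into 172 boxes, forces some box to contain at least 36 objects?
n = (36 − 1)·172 + 1 = 6021

By the generalised pigeonhole principle, to guarantee some box contains ≥ r objects we need more than (r − 1) · k objects total. Threshold: n = (r − 1) · k + 1. With r = 36 and k = 172: n = 35 · 172 + 1 = 6020 + 1 = 6021. For n = 6020 = 35 · 172, we can put exactly 35 objects in every box, avoiding 36 in any single one — so 6021 is tight.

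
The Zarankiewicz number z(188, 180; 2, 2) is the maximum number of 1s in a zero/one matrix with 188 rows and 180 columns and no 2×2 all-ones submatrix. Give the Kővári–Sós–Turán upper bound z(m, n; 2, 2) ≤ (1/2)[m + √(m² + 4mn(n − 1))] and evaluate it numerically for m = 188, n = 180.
z(188, 180; 2, 2) ≤ (1/2)[188 + √(188² + 4·188·180·179)] = (1/2)[188 + √24264784] = 2556.9649

Kővári–Sós–Turán: let r_1, ..., r_188 be the row sums and z = Σ r_i the total number of 1s. Each pair of columns can share at most one row with both entries 1 (else a 2×2 all-ones block appears), so Σ_i C(r_i, 2) ≤ C(180, 2) = 16110. By convexity Σ_i C(r_i, 2) ≥ 188·C(z/188, 2) = z(z − 188)/(2·188), giving z² − 188z − 188·180·179 ≤ 0 and hence z ≤ (1/2)[188 + √(35344 + 4·6057360)] = (1/2)[188 + √24264784] ≈ (1/2)(188 + 4925.9298) = 2556.9649.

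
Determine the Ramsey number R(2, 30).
R(2, 30) = 30

R(2, k) = k for all k ≥ 2: in a 2-colouring of K_k, either some edge is red (a red K_2) or all edges are blue (a blue K_k). And K_{29} coloured all-blue has no blue K_30, so R(2, 30) > 29. Hence R(2, 30) = 30.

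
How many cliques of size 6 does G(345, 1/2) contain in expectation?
E[# K_6] = C(345, 6) · (1/2)^C(6, 2) = 2241808767660 / 2^15 = 560452191915/8192 ≈ 68414574.208374

For each 6-subset S of vertices (there are C(345, 6) = 2241808767660 such S), let X_S = 1 if S induces a K_6 (all C(6, 2) = 15 edges present). Then P(X_S = 1) = (1/2)^15 = 1/32768. By linearity of expectation, E[# K_6] = C(345, 6) · (1/2)^15 = 2241808767660 / 32768 = 560452191915/8192 ≈ 68414574.208374.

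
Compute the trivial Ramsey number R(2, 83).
R(2, 83) = 83

R(2, k) = k for all k ≥ 2: in a 2-colouring of K_k, either some edge is red (a red K_2) or all edges are blue (a blue K_k). And K_{82} coloured all-blue has no blue K_83, so R(2, 83) > 82. Hence R(2, 83) = 83.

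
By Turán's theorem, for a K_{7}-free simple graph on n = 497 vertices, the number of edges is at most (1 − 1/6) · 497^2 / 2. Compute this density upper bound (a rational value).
Turán density bound = (5/6) · 497^2/2 = 1235045/12 ≈ 102920.4167

Turán's theorem: ex(n, K_{r+1}) is achieved by the complete r-partite Turán graph T(n, r) with parts as balanced as possible, and is at most (1 − 1/r) · n^2/2. For r = 6, n = 497: the density bound is (5/6) · 247009/2 = 1235045/12 ≈ 102920.4167. The integer-valued extremum is e(T(497, 6)) = 102920, which is strictly less than the density bound 1235045/12 since 6 ∤ 497 (the parts of T(497, 6) cannot all be equal).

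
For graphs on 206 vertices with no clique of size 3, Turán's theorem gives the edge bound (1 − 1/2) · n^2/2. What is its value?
Turán density bound = (1/2) · 206^2/2 = 10609

Turán's theorem: ex(n, K_{r+1}) is achieved by the complete r-partite Turán graph T(n, r) with parts as balanced as possible, and is at most (1 − 1/r) · n^2/2. For r = 2, n = 206: the density bound is (1/2) · 42436/2 = 10609. Since 2 ∣ 206, the Turán graph T(206, 2) has parts of equal size 103, and its edge count e(T(206, 2)) = 10609 attains the density bound exactly.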